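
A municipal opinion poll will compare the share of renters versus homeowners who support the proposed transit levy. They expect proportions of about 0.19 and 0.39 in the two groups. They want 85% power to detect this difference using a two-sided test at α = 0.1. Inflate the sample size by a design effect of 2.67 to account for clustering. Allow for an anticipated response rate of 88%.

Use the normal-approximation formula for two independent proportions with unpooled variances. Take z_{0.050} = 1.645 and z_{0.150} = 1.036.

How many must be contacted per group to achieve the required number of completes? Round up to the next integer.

n = 214 per group

n = (z_{α/2} + z_β)² · [p₁(1−p₁) + p₂(1−p₂)] / (p₁ − p₂)²
  = (1.645 + 1.036)² · (0.19·0.81 + 0.39·0.61) / (-0.20)²
  = (2.681)² · (0.1539 + 0.2379) / 0.0400
  = 7.1878 · 0.3918 / 0.0400
  = 70.40
Design effect: 2.67 × 70.40 = 187.98.
Adjust for 88% response: 187.98 / 0.88 = 213.61.
Round up → n = 214 per group.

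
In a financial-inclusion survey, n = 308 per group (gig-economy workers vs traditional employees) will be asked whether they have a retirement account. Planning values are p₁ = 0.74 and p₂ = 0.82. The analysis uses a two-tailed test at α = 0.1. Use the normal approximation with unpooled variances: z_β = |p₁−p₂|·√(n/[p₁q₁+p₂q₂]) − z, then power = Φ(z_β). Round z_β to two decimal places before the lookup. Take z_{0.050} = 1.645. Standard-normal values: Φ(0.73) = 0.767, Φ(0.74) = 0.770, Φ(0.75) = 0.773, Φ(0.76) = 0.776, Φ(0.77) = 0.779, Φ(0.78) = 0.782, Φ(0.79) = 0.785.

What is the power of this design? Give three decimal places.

z_β = |p₁−p₂|·√(n/[p₁q₁+p₂q₂]) − z_{α/2}
    = 0.08 · √(308/0.3400) − 1.645
    = 0.08 · 30.0979 − 1.645
    = 2.4078 − 1.645 = 0.7628 → 0.76
Power = Φ(0.76) = 0.776.

Power ≈ 0.776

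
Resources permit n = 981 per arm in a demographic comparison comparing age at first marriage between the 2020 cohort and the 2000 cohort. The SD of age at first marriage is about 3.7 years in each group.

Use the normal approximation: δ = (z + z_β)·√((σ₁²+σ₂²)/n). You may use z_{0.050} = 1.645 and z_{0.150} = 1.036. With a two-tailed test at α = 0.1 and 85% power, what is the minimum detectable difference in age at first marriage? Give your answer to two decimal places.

Minimum detectable difference ≈ 0.45 years

δ = (z_{α/2} + z_β) · √((σ₁²+σ₂²)/n)
  = (1.645 + 1.036) · √(27.38/981)
  = 2.681 · √0.02791
  = 2.681 · 0.1671
  = 0.4479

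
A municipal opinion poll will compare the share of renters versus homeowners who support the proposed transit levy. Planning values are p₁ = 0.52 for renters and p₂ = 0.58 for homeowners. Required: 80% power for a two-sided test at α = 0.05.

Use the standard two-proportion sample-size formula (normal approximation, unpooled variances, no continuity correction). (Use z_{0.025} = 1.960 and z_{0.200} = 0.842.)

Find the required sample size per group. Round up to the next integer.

n = 1076 per group

n = (z_{α/2} + z_β)² · [p₁(1−p₁) + p₂(1−p₂)] / (p₁ − p₂)²
  = (1.960 + 0.842)² · (0.52·0.48 + 0.58·0.42) / (-0.06)²
  = (2.802)² · (0.2496 + 0.2436) / 0.0036
  = 7.8512 · 0.4932 / 0.0036
  = 1075.61
Round up → n = 1076 per group.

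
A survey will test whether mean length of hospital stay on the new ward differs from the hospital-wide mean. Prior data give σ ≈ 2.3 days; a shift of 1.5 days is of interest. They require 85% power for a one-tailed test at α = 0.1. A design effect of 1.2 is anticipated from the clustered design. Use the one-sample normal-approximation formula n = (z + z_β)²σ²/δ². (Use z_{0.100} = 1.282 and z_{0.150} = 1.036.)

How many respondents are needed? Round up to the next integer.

n = (z_α + z_β)² · σ² / δ²
  = (1.282 + 1.036)² · 2.3² / 1.5²
  = 5.3731 · 5.29 / 2.25
  = 12.63
Design effect: 1.2 × 12.63 = 15.16.
Round up → n = 16.

n = 16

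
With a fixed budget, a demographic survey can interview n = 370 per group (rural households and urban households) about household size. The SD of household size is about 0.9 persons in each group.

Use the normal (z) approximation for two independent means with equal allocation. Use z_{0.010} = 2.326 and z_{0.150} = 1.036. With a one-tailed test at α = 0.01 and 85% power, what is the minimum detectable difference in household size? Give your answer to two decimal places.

Minimum detectable difference ≈ 0.22 persons

δ = (z_α + z_β) · √((σ₁²+σ₂²)/n)
  = (2.326 + 1.036) · √(1.62/370)
  = 3.362 · √0.00438
  = 3.362 · 0.0662
  = 0.2225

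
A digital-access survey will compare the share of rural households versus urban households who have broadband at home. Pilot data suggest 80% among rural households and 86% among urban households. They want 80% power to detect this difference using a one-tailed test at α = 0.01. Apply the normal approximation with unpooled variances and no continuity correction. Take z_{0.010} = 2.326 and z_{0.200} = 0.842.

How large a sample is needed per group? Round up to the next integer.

n = (z_α + z_β)² · [p₁(1−p₁) + p₂(1−p₂)] / (p₁ − p₂)²
  = (2.326 + 0.842)² · (0.80·0.20 + 0.86·0.14) / (-0.06)²
  = (3.168)² · (0.1600 + 0.1204) / 0.0036
  = 10.0362 · 0.2804 / 0.0036
  = 781.71
Round up → n = 782 per group.

n = 782 per group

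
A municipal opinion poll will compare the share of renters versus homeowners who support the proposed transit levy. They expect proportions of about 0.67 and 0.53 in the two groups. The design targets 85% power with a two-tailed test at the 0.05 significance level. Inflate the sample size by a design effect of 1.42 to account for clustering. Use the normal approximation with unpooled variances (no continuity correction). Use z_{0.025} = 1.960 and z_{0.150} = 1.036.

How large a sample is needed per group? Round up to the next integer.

n = (z_{α/2} + z_β)² · [p₁(1−p₁) + p₂(1−p₂)] / (p₁ − p₂)²
  = (1.960 + 1.036)² · (0.67·0.33 + 0.53·0.47) / (0.14)²
  = (2.996)² · (0.2211 + 0.2491) / 0.0196
  = 8.9760 · 0.4702 / 0.0196
  = 215.33
Design effect: 1.42 × 215.33 = 305.77.
Round up → n = 306 per group.

n = 306 per group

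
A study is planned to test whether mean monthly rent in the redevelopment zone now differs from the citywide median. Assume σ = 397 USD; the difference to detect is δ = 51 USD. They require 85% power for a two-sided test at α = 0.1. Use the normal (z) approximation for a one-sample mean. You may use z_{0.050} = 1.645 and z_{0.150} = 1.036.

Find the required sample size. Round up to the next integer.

n = 436

n = (z_{α/2} + z_β)² · σ² / δ²
  = (1.645 + 1.036)² · 397² / 51²
  = 7.1878 · 157609 / 2601
  = 435.55
Round up → n = 436.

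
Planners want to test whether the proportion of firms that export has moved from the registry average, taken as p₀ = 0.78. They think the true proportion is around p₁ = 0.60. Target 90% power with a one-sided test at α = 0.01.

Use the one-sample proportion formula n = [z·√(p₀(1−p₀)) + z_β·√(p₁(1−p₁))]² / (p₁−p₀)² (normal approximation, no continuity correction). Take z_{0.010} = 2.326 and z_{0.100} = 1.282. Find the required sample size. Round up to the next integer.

n = [z_α·√(p₀q₀) + z_β·√(p₁q₁)]² / (p₁ − p₀)²
  = [2.326·√(0.78·0.22) + 1.282·√(0.60·0.40)]² / (-0.18)²
  = [2.326·0.4142 + 1.282·0.4899]² / 0.0324
  = [1.5916]² / 0.0324
  = 78.18
Round up → n = 79.

n = 79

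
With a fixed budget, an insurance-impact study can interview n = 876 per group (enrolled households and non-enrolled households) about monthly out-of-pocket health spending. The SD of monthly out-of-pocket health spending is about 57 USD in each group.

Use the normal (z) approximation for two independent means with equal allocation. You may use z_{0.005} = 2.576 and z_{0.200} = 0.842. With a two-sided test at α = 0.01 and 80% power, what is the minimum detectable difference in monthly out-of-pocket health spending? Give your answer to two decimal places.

Minimum detectable difference ≈ 9.31 USD

δ = (z_{α/2} + z_β) · √((σ₁²+σ₂²)/n)
  = (2.576 + 0.842) · √(6498/876)
  = 3.418 · √7.4178
  = 3.418 · 2.7236
  = 9.3091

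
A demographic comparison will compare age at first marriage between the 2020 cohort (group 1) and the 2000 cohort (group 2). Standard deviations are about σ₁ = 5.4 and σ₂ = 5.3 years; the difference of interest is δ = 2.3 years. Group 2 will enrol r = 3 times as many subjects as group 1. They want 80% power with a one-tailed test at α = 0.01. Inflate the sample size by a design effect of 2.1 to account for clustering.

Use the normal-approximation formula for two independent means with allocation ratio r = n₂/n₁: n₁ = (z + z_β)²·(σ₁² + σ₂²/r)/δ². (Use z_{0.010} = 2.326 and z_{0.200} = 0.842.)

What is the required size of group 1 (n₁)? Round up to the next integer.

n₁ = 154

n₁ = (z_α + z_β)² · (σ₁² + σ₂²/r) / δ²
   = (2.326 + 0.842)² · (5.4² + 5.3²/3) / 2.3²
   = 10.0362 · (29.16 + 9.3633) / 5.29
   = 10.0362 · 38.5233 / 5.29
   = 73.09
Design effect: 2.1 × 73.09 = 153.48.
Round up → n₁ = 154; n₂ = r·n₁ = 3 × 154 = 462.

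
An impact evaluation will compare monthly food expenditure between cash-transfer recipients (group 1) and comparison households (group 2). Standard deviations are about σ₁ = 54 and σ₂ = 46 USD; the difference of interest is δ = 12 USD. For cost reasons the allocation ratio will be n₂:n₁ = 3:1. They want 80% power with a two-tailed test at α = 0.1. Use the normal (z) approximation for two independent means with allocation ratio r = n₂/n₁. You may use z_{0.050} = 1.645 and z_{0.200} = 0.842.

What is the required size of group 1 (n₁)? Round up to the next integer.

n₁ = 156

n₁ = (z_{α/2} + z_β)² · (σ₁² + σ₂²/r) / δ²
   = (1.645 + 0.842)² · (54² + 46²/3) / 12²
   = 6.1852 · (2916 + 705.3333) / 144
   = 6.1852 · 3621.3 / 144
   = 155.55
Round up → n₁ = 156; n₂ = r·n₁ = 3 × 156 = 468.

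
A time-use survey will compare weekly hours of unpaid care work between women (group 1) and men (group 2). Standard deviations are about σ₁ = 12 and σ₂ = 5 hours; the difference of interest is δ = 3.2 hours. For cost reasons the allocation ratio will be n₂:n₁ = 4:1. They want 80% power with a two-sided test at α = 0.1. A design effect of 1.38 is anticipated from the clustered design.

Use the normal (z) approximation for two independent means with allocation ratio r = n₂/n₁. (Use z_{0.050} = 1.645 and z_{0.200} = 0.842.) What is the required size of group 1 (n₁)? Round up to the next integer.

n₁ = 126

n₁ = (z_{α/2} + z_β)² · (σ₁² + σ₂²/r) / δ²
   = (1.645 + 0.842)² · (12² + 5²/4) / 3.2²
   = 6.1852 · (144 + 6.25) / 10.24
   = 6.1852 · 150.25 / 10.24
   = 90.75
Design effect: 1.38 × 90.75 = 125.24.
Round up → n₁ = 126; n₂ = r·n₁ = 4 × 126 = 504.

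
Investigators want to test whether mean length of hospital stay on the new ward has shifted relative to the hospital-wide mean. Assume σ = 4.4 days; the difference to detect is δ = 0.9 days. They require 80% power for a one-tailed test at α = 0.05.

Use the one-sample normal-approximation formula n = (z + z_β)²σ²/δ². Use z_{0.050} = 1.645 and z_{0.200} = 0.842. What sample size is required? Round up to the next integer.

n = 148

n = (z_α + z_β)² · σ² / δ²
  = (1.645 + 0.842)² · 4.4² / 0.9²
  = 6.1852 · 19.36 / 0.81
  = 147.83
Round up → n = 148.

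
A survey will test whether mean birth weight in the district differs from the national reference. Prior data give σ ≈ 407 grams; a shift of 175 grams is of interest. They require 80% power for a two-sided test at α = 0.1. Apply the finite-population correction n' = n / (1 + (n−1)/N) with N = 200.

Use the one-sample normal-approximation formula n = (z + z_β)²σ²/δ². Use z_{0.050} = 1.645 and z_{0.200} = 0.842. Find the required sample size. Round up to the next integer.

n = (z_{α/2} + z_β)² · σ² / δ²
  = (1.645 + 0.842)² · 407² / 175²
  = 6.1852 · 165649 / 30625
  = 33.46
Finite-population correction (N = 200): 33.46 / (1 + (33.46 − 1)/200) = 28.78.
Round up → n = 29.

n = 29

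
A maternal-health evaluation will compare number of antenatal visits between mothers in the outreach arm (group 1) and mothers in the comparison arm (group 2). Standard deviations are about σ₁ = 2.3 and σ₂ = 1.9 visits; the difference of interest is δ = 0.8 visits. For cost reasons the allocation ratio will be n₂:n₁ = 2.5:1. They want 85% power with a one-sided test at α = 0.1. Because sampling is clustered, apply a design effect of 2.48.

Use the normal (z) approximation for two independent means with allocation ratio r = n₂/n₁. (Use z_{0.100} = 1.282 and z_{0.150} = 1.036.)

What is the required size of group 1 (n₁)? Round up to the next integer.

n₁ = 141

n₁ = (z_α + z_β)² · (σ₁² + σ₂²/r) / δ²
   = (1.282 + 1.036)² · (2.3² + 1.9²/2.5) / 0.8²
   = 5.3731 · (5.29 + 1.444) / 0.64
   = 5.3731 · 6.734 / 0.64
   = 56.54
Design effect: 2.48 × 56.54 = 140.21.
Round up → n₁ = 141; n₂ = r·n₁ = 2.5 × 141 = 353.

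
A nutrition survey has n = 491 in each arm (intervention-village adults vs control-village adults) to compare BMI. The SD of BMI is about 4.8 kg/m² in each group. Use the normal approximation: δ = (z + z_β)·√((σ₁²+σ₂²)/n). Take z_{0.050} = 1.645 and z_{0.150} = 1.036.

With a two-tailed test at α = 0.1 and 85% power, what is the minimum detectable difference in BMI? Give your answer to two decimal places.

δ = (z_{α/2} + z_β) · √((σ₁²+σ₂²)/n)
  = (1.645 + 1.036) · √(46.08/491)
  = 2.681 · √0.09385
  = 2.681 · 0.3063
  = 0.8213

Minimum detectable difference ≈ 0.82 kg/m²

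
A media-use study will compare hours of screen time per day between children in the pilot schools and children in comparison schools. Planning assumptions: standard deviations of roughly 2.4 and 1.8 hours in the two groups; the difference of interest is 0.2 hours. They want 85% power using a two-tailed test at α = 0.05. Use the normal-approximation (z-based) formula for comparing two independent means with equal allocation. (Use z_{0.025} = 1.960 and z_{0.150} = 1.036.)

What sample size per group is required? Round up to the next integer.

n = (z_{α/2} + z_β)² · (σ₁² + σ₂²) / δ²
  = (1.960 + 1.036)² · (2.4² + 1.8² = 9) / 0.2²
  = 8.9760 · 9 / 0.04
  = 2019.60
Round up → n = 2020 per group.

n = 2020 per group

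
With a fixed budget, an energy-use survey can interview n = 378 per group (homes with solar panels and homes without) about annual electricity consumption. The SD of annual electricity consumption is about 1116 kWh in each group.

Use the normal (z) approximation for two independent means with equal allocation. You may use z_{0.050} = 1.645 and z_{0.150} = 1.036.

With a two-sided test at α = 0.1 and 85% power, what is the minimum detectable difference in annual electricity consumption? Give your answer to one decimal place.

Minimum detectable difference ≈ 217.6 kWh

δ = (z_{α/2} + z_β) · √((σ₁²+σ₂²)/n)
  = (1.645 + 1.036) · √(2490912/378)
  = 2.681 · √6589.7
  = 2.681 · 81.1771
  = 217.6357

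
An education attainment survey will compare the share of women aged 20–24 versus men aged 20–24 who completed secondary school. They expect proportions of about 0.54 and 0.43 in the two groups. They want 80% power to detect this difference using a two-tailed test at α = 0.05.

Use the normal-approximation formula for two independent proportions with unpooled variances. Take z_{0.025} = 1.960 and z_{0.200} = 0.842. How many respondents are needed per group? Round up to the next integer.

n = (z_{α/2} + z_β)² · [p₁(1−p₁) + p₂(1−p₂)] / (p₁ − p₂)²
  = (1.960 + 0.842)² · (0.54·0.46 + 0.43·0.57) / (0.11)²
  = (2.802)² · (0.2484 + 0.2451) / 0.0121
  = 7.8512 · 0.4935 / 0.0121
  = 320.21
Round up → n = 321 per group.

n = 321 per group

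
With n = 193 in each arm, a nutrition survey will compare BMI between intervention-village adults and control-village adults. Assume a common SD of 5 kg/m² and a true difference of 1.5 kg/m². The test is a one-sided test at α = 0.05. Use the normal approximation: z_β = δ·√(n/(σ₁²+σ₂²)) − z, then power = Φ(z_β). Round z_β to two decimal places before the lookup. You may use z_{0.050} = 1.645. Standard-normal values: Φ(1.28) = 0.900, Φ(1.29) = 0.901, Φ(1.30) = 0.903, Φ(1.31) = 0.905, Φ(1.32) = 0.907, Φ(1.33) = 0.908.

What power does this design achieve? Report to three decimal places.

z_β = δ·√(n/(σ₁²+σ₂²)) − z_α
    = 1.5 · √(193/50) − 1.645
    = 1.5 · 1.96469 − 1.645
    = 2.9470 − 1.645 = 1.3020 → 1.30
Power = Φ(1.30) = 0.903.

Power ≈ 0.903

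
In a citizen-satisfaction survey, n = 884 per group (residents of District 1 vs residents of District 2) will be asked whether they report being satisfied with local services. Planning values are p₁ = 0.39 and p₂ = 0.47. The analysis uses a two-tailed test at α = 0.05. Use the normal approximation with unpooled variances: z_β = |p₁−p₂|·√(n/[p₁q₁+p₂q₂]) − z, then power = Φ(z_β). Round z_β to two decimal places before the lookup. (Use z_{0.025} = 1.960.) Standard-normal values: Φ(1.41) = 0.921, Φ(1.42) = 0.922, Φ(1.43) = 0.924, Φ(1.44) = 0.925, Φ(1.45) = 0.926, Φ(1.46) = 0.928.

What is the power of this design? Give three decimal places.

Power ≈ 0.926

z_β = |p₁−p₂|·√(n/[p₁q₁+p₂q₂]) − z_{α/2}
    = 0.08 · √(884/0.4870) − 1.960
    = 0.08 · 42.6051 − 1.960
    = 3.4084 − 1.960 = 1.4484 → 1.45
Power = Φ(1.45) = 0.926.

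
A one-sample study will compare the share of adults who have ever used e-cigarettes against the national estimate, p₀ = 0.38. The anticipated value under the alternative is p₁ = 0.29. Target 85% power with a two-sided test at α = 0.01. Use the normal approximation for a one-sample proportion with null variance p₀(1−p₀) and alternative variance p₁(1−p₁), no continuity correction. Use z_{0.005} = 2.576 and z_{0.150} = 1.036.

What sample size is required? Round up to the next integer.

n = 366

n = [z_{α/2}·√(p₀q₀) + z_β·√(p₁q₁)]² / (p₁ − p₀)²
  = [2.576·√(0.38·0.62) + 1.036·√(0.29·0.71)]² / (-0.09)²
  = [2.576·0.4854 + 1.036·0.4538]² / 0.0081
  = [1.7205]² / 0.0081
  = 365.43
Round up → n = 366.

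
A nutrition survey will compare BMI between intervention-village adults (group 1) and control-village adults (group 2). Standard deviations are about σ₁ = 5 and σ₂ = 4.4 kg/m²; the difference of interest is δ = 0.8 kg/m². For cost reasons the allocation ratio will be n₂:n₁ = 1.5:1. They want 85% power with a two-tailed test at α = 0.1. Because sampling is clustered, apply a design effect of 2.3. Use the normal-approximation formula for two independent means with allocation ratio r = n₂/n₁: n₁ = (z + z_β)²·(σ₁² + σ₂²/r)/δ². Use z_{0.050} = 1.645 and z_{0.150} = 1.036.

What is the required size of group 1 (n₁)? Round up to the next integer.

n₁ = (z_{α/2} + z_β)² · (σ₁² + σ₂²/r) / δ²
   = (1.645 + 1.036)² · (5² + 4.4²/1.5) / 0.8²
   = 7.1878 · (25 + 12.9067) / 0.64
   = 7.1878 · 37.9067 / 0.64
   = 425.73
Design effect: 2.3 × 425.73 = 979.17.
Round up → n₁ = 980; n₂ = r·n₁ = 1.5 × 980 = 1470.

n₁ = 980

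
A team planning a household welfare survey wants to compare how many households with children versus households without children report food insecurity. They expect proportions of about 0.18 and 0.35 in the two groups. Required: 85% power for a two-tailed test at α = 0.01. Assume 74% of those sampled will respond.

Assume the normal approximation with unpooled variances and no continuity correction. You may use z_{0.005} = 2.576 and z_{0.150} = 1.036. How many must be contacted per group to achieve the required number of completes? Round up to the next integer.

n = 229 per group

n = (z_{α/2} + z_β)² · [p₁(1−p₁) + p₂(1−p₂)] / (p₁ − p₂)²
  = (2.576 + 1.036)² · (0.18·0.82 + 0.35·0.65) / (-0.17)²
  = (3.612)² · (0.1476 + 0.2275) / 0.0289
  = 13.0465 · 0.3751 / 0.0289
  = 169.33
Adjust for 74% response: 169.33 / 0.74 = 228.83.
Round up → n = 229 per group.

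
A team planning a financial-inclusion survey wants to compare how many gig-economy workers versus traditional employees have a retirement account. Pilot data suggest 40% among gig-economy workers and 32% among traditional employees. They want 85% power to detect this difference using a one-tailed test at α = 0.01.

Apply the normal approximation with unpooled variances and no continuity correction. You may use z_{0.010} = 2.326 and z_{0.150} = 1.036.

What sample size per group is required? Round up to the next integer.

n = (z_α + z_β)² · [p₁(1−p₁) + p₂(1−p₂)] / (p₁ − p₂)²
  = (2.326 + 1.036)² · (0.40·0.60 + 0.32·0.68) / (0.08)²
  = (3.362)² · (0.2400 + 0.2176) / 0.0064
  = 11.3030 · 0.4576 / 0.0064
  = 808.17
Round up → n = 809 per group.

n = 809 per group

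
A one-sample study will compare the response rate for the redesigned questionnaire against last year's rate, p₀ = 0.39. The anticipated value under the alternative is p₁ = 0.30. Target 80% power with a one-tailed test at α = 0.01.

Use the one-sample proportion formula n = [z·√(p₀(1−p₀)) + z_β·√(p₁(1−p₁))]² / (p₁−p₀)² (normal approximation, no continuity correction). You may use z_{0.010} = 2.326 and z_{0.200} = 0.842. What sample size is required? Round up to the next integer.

n = [z_α·√(p₀q₀) + z_β·√(p₁q₁)]² / (p₁ − p₀)²
  = [2.326·√(0.39·0.61) + 0.842·√(0.30·0.70)]² / (-0.09)²
  = [2.326·0.4877 + 0.842·0.4583]² / 0.0081
  = [1.5204]² / 0.0081
  = 285.37
Round up → n = 286.

n = 286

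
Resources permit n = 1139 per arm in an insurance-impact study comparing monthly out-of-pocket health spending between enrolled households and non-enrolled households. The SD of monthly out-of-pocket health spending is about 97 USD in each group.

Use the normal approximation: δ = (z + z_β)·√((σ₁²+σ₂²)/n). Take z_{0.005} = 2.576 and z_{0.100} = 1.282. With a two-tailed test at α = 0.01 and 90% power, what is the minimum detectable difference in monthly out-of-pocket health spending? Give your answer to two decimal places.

δ = (z_{α/2} + z_β) · √((σ₁²+σ₂²)/n)
  = (2.576 + 1.282) · √(18818/1139)
  = 3.858 · √16.5215
  = 3.858 · 4.0647
  = 15.6815

Minimum detectable difference ≈ 15.68 USD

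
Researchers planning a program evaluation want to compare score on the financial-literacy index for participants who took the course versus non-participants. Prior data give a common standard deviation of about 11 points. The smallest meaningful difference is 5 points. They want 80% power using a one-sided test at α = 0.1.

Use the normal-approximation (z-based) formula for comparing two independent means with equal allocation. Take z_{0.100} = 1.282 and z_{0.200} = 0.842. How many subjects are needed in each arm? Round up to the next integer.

n = 44 per group

n = (z_α + z_β)² · (σ₁² + σ₂²) / δ²
  = (1.282 + 0.842)² · (2·11² = 242) / 5²
  = 4.5114 · 242 / 25
  = 43.67
Round up → n = 44 per group.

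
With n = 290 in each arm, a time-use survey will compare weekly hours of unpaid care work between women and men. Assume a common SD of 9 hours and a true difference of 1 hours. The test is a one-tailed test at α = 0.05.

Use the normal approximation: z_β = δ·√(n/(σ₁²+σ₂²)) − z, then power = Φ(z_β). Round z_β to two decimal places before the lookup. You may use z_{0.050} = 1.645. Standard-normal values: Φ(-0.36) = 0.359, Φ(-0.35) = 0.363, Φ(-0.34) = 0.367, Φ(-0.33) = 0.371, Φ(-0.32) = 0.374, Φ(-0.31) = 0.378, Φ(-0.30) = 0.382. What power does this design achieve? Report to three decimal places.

z_β = δ·√(n/(σ₁²+σ₂²)) − z_α
    = 1 · √(290/162) − 1.645
    = 1 · 1.33795 − 1.645
    = 1.3380 − 1.645 = -0.3070 → -0.31
Power = Φ(-0.31) = 0.378.

Power ≈ 0.378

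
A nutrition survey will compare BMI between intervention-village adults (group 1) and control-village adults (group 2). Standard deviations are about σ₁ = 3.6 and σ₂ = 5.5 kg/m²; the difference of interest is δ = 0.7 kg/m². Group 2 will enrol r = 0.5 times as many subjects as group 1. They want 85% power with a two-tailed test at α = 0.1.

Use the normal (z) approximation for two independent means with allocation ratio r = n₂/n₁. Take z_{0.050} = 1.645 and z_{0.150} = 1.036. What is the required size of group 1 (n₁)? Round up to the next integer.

n₁ = (z_{α/2} + z_β)² · (σ₁² + σ₂²/r) / δ²
   = (1.645 + 1.036)² · (3.6² + 5.5²/0.5) / 0.7²
   = 7.1878 · (12.96 + 60.5) / 0.49
   = 7.1878 · 73.46 / 0.49
   = 1077.58
Round up → n₁ = 1078; n₂ = r·n₁ = 0.5 × 1078 = 539.

n₁ = 1078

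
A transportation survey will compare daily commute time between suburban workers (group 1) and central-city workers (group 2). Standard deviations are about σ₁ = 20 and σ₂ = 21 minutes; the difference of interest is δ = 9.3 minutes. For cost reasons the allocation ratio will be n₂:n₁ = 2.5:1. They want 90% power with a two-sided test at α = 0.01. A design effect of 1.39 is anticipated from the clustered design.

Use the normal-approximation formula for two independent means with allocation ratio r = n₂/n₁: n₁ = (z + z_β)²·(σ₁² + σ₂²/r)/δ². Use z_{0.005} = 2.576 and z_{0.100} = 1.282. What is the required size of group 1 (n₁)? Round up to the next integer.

n₁ = 138

n₁ = (z_{α/2} + z_β)² · (σ₁² + σ₂²/r) / δ²
   = (2.576 + 1.282)² · (20² + 21²/2.5) / 9.3²
   = 14.8842 · (400 + 176.4) / 86.49
   = 14.8842 · 576.4 / 86.49
   = 99.19
Design effect: 1.39 × 99.19 = 137.88.
Round up → n₁ = 138; n₂ = r·n₁ = 2.5 × 138 = 345.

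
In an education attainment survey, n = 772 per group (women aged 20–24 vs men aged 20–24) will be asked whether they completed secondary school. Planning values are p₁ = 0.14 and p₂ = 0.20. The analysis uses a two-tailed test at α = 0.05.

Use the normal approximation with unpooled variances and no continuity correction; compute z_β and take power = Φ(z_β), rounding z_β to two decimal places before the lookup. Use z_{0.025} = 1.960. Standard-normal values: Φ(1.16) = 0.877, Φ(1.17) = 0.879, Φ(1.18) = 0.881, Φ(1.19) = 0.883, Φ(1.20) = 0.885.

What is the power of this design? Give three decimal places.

z_β = |p₁−p₂|·√(n/[p₁q₁+p₂q₂]) − z_{α/2}
    = 0.06 · √(772/0.2804) − 1.960
    = 0.06 · 52.4710 − 1.960
    = 3.1483 − 1.960 = 1.1883 → 1.19
Power = Φ(1.19) = 0.883.

Power ≈ 0.883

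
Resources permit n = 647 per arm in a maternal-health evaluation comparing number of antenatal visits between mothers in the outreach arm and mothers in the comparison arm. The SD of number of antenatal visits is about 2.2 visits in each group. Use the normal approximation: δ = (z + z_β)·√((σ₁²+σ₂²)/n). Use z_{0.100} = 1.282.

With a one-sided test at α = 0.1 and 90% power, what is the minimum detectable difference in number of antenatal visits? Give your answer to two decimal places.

Minimum detectable difference ≈ 0.31 visits

δ = (z_α + z_β) · √((σ₁²+σ₂²)/n)
  = (1.282 + 1.282) · √(9.68/647)
  = 2.564 · √0.01496
  = 2.564 · 0.1223
  = 0.3136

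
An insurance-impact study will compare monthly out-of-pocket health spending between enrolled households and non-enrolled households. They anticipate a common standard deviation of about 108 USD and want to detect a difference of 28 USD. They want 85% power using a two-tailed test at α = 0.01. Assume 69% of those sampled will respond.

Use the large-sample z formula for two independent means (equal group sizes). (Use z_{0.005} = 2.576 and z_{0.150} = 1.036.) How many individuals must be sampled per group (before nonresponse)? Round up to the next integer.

n = 563 per group

n = (z_{α/2} + z_β)² · (σ₁² + σ₂²) / δ²
  = (2.576 + 1.036)² · (2·108² = 23328) / 28²
  = 13.0465 · 23328 / 784
  = 388.20
Adjust for 69% response: 388.20 / 0.69 = 562.61.
Round up → n = 563 per group.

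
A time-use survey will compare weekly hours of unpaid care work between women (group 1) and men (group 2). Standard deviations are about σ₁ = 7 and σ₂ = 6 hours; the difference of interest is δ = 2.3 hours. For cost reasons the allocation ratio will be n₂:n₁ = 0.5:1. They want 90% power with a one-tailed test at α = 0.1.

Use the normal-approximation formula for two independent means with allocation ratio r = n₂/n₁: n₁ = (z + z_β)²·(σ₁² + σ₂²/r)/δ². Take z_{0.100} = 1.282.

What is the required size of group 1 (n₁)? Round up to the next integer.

n₁ = 151

n₁ = (z_α + z_β)² · (σ₁² + σ₂²/r) / δ²
   = (1.282 + 1.282)² · (7² + 6²/0.5) / 2.3²
   = 6.5741 · (49 + 72) / 5.29
   = 6.5741 · 121 / 5.29
   = 150.37
Round up → n₁ = 151; n₂ = r·n₁ = 0.5 × 151 = 76.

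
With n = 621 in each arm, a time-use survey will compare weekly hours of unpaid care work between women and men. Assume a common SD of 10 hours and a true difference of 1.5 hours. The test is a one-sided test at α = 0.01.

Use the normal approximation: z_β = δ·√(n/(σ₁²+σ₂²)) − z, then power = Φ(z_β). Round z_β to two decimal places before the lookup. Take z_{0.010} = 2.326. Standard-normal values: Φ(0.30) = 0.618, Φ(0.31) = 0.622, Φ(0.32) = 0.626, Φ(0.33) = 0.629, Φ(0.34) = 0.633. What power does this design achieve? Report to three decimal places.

Power ≈ 0.626

z_β = δ·√(n/(σ₁²+σ₂²)) − z_α
    = 1.5 · √(621/200) − 2.326
    = 1.5 · 1.76210 − 2.326
    = 2.6432 − 2.326 = 0.3172 → 0.32
Power = Φ(0.32) = 0.626.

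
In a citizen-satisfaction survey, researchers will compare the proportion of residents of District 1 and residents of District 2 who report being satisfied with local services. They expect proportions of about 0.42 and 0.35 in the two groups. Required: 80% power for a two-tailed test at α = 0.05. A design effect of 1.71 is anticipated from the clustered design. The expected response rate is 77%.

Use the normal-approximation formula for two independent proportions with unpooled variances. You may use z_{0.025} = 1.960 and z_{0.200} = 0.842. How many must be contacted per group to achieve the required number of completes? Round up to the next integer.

n = 1677 per group

n = (z_{α/2} + z_β)² · [p₁(1−p₁) + p₂(1−p₂)] / (p₁ − p₂)²
  = (1.960 + 0.842)² · (0.42·0.58 + 0.35·0.65) / (0.07)²
  = (2.802)² · (0.2436 + 0.2275) / 0.0049
  = 7.8512 · 0.4711 / 0.0049
  = 754.84
Design effect: 1.71 × 754.84 = 1290.77.
Adjust for 77% response: 1290.77 / 0.77 = 1676.33.
Round up → n = 1677 per group.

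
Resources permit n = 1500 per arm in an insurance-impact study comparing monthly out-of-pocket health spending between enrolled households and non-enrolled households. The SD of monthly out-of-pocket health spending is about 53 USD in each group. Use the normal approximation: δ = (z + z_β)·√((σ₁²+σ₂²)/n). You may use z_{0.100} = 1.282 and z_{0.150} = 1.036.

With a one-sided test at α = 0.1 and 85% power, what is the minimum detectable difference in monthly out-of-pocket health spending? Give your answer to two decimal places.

δ = (z_α + z_β) · √((σ₁²+σ₂²)/n)
  = (1.282 + 1.036) · √(5618/1500)
  = 2.318 · √3.7453
  = 2.318 · 1.9353
  = 4.4860

Minimum detectable difference ≈ 4.49 USD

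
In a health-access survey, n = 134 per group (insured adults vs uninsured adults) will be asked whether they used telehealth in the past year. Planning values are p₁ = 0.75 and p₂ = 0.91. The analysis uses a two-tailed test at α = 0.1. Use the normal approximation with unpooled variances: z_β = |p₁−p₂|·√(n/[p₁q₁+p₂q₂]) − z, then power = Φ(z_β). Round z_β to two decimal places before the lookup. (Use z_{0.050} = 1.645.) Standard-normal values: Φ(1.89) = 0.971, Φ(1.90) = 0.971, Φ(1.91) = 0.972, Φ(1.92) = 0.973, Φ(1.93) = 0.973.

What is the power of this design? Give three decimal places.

Power ≈ 0.973

z_β = |p₁−p₂|·√(n/[p₁q₁+p₂q₂]) − z_{α/2}
    = 0.16 · √(134/0.2694) − 1.645
    = 0.16 · 22.3025 − 1.645
    = 3.5684 − 1.645 = 1.9234 → 1.92
Power = Φ(1.92) = 0.973.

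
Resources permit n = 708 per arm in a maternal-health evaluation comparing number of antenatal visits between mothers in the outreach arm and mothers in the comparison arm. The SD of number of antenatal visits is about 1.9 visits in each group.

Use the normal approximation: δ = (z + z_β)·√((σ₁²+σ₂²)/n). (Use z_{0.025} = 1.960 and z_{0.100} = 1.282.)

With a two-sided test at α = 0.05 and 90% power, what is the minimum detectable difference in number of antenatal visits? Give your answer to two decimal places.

Minimum detectable difference ≈ 0.33 visits

δ = (z_{α/2} + z_β) · √((σ₁²+σ₂²)/n)
  = (1.960 + 1.282) · √(7.22/708)
  = 3.242 · √0.0102
  = 3.242 · 0.1010
  = 0.3274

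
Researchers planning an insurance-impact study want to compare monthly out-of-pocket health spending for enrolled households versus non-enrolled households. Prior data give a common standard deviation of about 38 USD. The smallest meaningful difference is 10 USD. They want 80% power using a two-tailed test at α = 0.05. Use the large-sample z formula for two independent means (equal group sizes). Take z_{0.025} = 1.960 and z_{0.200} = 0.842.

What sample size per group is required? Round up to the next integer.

n = (z_{α/2} + z_β)² · (σ₁² + σ₂²) / δ²
  = (1.960 + 0.842)² · (2·38² = 2888) / 10²
  = 7.8512 · 2888 / 100
  = 226.74
Round up → n = 227 per group.

n = 227 per group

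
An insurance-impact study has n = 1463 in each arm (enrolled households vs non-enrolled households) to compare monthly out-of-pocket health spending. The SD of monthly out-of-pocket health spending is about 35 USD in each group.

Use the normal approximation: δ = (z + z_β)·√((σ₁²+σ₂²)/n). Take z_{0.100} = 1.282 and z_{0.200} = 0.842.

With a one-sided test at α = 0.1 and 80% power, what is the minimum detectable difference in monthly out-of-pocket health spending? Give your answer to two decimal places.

Minimum detectable difference ≈ 2.75 USD

δ = (z_α + z_β) · √((σ₁²+σ₂²)/n)
  = (1.282 + 0.842) · √(2450/1463)
  = 2.124 · √1.6746
  = 2.124 · 1.2941
  = 2.7486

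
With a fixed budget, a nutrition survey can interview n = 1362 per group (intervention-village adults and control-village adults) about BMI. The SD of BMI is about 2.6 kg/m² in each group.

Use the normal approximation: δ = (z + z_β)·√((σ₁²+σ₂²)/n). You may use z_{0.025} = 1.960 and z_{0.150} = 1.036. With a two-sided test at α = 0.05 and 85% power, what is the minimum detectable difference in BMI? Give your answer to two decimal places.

δ = (z_{α/2} + z_β) · √((σ₁²+σ₂²)/n)
  = (1.960 + 1.036) · √(13.52/1362)
  = 2.996 · √0.00993
  = 2.996 · 0.0996
  = 0.2985

Minimum detectable difference ≈ 0.30 kg/m²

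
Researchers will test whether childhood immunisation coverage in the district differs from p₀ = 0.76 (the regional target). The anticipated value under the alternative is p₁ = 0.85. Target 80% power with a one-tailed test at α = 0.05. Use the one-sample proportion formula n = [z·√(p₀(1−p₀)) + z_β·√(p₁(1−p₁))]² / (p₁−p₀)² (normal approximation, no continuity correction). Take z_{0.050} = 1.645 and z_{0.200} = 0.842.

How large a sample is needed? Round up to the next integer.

n = [z_α·√(p₀q₀) + z_β·√(p₁q₁)]² / (p₁ − p₀)²
  = [1.645·√(0.76·0.24) + 0.842·√(0.85·0.15)]² / (0.09)²
  = [1.645·0.4271 + 0.842·0.3571]² / 0.0081
  = [1.0032]² / 0.0081
  = 124.25
Round up → n = 125.

n = 125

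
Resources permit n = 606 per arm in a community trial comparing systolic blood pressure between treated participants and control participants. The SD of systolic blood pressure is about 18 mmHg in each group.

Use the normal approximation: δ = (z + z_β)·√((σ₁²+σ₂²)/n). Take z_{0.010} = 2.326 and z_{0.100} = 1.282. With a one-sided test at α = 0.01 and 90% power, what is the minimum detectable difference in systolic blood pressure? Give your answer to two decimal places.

δ = (z_α + z_β) · √((σ₁²+σ₂²)/n)
  = (2.326 + 1.282) · √(648/606)
  = 3.608 · √1.0693
  = 3.608 · 1.0341
  = 3.7309

Minimum detectable difference ≈ 3.73 mmHg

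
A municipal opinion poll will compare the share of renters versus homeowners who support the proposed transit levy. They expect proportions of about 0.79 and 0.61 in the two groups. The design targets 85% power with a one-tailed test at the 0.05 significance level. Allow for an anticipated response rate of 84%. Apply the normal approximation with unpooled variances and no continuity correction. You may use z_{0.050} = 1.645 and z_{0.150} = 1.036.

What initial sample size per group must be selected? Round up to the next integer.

n = 107 per group

n = (z_α + z_β)² · [p₁(1−p₁) + p₂(1−p₂)] / (p₁ − p₂)²
  = (1.645 + 1.036)² · (0.79·0.21 + 0.61·0.39) / (0.18)²
  = (2.681)² · (0.1659 + 0.2379) / 0.0324
  = 7.1878 · 0.4038 / 0.0324
  = 89.58
Adjust for 84% response: 89.58 / 0.84 = 106.64.
Round up → n = 107 per group.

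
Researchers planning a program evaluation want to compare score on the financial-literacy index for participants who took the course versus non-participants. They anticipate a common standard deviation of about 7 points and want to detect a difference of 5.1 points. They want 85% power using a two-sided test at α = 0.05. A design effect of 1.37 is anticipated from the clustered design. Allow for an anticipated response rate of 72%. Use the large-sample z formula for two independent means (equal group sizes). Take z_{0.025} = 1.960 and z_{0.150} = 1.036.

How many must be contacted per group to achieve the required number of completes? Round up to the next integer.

n = (z_{α/2} + z_β)² · (σ₁² + σ₂²) / δ²
  = (1.960 + 1.036)² · (2·7² = 98) / 5.1²
  = 8.9760 · 98 / 26.01
  = 33.82
Design effect: 1.37 × 33.82 = 46.33.
Adjust for 72% response: 46.33 / 0.72 = 64.35.
Round up → n = 65 per group.

n = 65 per group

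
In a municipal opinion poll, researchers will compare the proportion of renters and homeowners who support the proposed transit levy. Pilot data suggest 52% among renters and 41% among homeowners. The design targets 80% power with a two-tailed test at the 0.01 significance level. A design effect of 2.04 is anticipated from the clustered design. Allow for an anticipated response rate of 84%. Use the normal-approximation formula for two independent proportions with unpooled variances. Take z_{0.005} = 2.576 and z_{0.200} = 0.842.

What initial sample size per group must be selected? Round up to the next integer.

n = 1153 per group

n = (z_{α/2} + z_β)² · [p₁(1−p₁) + p₂(1−p₂)] / (p₁ − p₂)²
  = (2.576 + 0.842)² · (0.52·0.48 + 0.41·0.59) / (0.11)²
  = (3.418)² · (0.2496 + 0.2419) / 0.0121
  = 11.6827 · 0.4915 / 0.0121
  = 474.55
Design effect: 2.04 × 474.55 = 968.08.
Adjust for 84% response: 968.08 / 0.84 = 1152.48.
Round up → n = 1153 per group.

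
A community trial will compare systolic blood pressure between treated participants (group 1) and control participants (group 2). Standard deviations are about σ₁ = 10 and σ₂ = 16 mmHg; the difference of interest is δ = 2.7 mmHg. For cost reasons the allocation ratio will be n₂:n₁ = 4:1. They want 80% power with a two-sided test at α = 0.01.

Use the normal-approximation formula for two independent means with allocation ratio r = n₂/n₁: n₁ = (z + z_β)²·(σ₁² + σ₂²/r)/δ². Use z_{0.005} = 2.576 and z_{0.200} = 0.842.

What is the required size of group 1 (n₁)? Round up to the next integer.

n₁ = 263

n₁ = (z_{α/2} + z_β)² · (σ₁² + σ₂²/r) / δ²
   = (2.576 + 0.842)² · (10² + 16²/4) / 2.7²
   = 11.6827 · (100 + 64) / 7.29
   = 11.6827 · 164 / 7.29
   = 262.82
Round up → n₁ = 263; n₂ = r·n₁ = 4 × 263 = 1052.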